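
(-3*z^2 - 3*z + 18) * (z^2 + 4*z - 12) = -3*z^4 - 15*z^3 + 42*z^2 + 108*z - 216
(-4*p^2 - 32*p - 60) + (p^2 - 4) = -3*p^2 - 32*p - 64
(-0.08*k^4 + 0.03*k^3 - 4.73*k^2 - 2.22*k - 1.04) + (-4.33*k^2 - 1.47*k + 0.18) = -0.08*k^4 + 0.03*k^3 - 9.06*k^2 - 3.69*k - 0.86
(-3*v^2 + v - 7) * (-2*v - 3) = 6*v^3 + 7*v^2 + 11*v + 21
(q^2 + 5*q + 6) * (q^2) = q^4 + 5*q^3 + 6*q^2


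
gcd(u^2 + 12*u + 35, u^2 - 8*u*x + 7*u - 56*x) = u + 7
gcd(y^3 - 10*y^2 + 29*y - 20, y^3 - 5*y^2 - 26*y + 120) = y - 4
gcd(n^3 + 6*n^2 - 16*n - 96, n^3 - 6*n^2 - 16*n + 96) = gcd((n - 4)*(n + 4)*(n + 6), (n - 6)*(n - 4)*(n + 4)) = n^2 - 16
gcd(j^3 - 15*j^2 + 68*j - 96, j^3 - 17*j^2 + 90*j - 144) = j^2 - 11*j + 24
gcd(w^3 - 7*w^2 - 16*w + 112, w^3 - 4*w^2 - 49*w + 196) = w^2 - 11*w + 28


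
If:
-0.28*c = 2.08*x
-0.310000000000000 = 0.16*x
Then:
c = 14.39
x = -1.94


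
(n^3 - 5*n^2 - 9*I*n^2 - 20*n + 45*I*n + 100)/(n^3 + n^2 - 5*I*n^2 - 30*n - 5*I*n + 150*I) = (n - 4*I)/(n + 6)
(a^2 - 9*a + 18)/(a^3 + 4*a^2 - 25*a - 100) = (a^2 - 9*a + 18)/(a^3 + 4*a^2 - 25*a - 100)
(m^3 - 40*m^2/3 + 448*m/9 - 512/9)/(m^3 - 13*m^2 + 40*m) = (9*m^2 - 48*m + 64)/(9*m*(m - 5))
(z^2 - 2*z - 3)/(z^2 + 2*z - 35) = (z^2 - 2*z - 3)/(z^2 + 2*z - 35)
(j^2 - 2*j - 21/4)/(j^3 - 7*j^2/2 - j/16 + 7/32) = 8*(2*j + 3)/(16*j^2 - 1)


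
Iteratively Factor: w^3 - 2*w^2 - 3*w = (w - 3)*(w^2 + w) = w*(w - 3)*(w + 1)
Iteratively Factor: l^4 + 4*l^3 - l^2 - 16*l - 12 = (l + 1)*(l^3 + 3*l^2 - 4*l - 12) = (l + 1)*(l + 2)*(l^2 + l - 6) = (l + 1)*(l + 2)*(l + 3)*(l - 2)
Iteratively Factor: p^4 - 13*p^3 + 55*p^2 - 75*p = (p - 3)*(p^3 - 10*p^2 + 25*p) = (p - 5)*(p - 3)*(p^2 - 5*p) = (p - 5)^2*(p - 3)*(p)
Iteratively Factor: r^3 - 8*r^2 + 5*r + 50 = (r + 2)*(r^2 - 10*r + 25) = (r - 5)*(r + 2)*(r - 5)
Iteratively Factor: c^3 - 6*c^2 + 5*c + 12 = (c + 1)*(c^2 - 7*c + 12) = (c - 3)*(c + 1)*(c - 4)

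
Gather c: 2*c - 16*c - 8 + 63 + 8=63 - 14*c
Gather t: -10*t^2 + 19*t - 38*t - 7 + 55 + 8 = -10*t^2 - 19*t + 56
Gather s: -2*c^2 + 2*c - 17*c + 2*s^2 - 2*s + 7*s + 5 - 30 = -2*c^2 - 15*c + 2*s^2 + 5*s - 25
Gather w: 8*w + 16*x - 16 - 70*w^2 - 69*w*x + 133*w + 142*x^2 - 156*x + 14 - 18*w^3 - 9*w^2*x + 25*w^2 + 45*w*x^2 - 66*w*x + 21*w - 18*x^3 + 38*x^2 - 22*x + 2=-18*w^3 + w^2*(-9*x - 45) + w*(45*x^2 - 135*x + 162) - 18*x^3 + 180*x^2 - 162*x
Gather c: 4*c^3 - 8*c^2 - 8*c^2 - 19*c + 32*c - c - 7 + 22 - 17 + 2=4*c^3 - 16*c^2 + 12*c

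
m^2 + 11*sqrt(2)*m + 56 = (m + 4*sqrt(2))*(m + 7*sqrt(2))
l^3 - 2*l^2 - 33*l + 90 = (l - 5)*(l - 3)*(l + 6)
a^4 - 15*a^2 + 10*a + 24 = (a - 3)*(a - 2)*(a + 1)*(a + 4)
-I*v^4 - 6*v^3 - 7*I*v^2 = v^2*(v - 7*I)*(-I*v + 1)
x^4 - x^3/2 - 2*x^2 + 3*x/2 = x*(x - 1)^2*(x + 3/2)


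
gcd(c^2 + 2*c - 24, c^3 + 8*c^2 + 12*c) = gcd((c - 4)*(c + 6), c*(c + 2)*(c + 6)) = c + 6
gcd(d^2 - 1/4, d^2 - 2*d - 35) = 1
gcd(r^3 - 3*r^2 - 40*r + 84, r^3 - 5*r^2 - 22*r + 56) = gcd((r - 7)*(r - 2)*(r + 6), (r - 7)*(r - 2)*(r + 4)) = r^2 - 9*r + 14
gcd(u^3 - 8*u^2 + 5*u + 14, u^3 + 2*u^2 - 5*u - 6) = u^2 - u - 2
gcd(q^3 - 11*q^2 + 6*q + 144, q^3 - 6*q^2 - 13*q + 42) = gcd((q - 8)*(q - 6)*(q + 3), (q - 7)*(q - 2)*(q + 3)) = q + 3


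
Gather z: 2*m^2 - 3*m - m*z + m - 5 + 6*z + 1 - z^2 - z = 2*m^2 - 2*m - z^2 + z*(5 - m) - 4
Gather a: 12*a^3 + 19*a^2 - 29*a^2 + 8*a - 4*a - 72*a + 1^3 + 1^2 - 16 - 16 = 12*a^3 - 10*a^2 - 68*a - 30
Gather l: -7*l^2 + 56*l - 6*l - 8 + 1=-7*l^2 + 50*l - 7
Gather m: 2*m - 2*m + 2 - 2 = 0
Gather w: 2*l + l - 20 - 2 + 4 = 3*l - 18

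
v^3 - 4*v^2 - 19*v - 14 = (v - 7)*(v + 1)*(v + 2)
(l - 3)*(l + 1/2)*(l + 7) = l^3 + 9*l^2/2 - 19*l - 21/2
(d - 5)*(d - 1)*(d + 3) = d^3 - 3*d^2 - 13*d + 15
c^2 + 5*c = c*(c + 5)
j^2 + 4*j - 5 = (j - 1)*(j + 5)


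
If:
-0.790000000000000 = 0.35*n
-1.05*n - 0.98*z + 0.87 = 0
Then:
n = -2.26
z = 3.31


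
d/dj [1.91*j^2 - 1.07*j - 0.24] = 3.82*j - 1.07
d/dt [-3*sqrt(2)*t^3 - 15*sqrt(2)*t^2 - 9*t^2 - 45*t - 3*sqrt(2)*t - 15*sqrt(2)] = -9*sqrt(2)*t^2 - 30*sqrt(2)*t - 18*t - 45 - 3*sqrt(2)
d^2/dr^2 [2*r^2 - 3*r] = 4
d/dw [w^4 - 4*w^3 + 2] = 4*w^2*(w - 3)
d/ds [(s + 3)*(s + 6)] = 2*s + 9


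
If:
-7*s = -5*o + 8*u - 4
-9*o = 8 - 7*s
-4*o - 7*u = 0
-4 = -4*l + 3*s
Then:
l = 241/28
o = 7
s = 71/7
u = -4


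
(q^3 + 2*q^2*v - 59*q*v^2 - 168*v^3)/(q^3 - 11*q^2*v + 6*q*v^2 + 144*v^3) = (q + 7*v)/(q - 6*v)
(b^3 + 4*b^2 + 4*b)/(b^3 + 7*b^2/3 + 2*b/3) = 3*(b + 2)/(3*b + 1)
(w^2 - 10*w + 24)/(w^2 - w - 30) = (w - 4)/(w + 5)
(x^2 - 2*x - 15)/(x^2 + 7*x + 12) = (x - 5)/(x + 4)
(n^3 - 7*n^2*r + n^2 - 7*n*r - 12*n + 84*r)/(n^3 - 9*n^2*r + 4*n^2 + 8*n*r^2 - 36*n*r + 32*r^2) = (n^2 - 7*n*r - 3*n + 21*r)/(n^2 - 9*n*r + 8*r^2)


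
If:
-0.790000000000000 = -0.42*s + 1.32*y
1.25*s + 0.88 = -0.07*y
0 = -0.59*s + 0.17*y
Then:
No Solution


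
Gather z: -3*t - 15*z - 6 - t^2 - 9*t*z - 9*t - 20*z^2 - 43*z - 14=-t^2 - 12*t - 20*z^2 + z*(-9*t - 58) - 20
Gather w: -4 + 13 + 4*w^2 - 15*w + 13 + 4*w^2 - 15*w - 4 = 8*w^2 - 30*w + 18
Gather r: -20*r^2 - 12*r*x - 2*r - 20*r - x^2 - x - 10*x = -20*r^2 + r*(-12*x - 22) - x^2 - 11*x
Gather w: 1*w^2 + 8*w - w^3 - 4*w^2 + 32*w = -w^3 - 3*w^2 + 40*w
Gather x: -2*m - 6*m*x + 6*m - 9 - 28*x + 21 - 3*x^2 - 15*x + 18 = 4*m - 3*x^2 + x*(-6*m - 43) + 30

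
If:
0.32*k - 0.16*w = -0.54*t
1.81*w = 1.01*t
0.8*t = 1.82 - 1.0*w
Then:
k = -1.89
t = 1.34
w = 0.75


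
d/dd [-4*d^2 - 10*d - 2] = -8*d - 10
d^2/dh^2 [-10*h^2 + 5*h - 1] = -20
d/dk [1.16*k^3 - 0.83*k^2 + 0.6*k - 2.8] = 3.48*k^2 - 1.66*k + 0.6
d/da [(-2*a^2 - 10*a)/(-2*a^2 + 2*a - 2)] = (-6*a^2 + 2*a + 5)/(a^4 - 2*a^3 + 3*a^2 - 2*a + 1)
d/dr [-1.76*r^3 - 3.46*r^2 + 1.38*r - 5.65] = -5.28*r^2 - 6.92*r + 1.38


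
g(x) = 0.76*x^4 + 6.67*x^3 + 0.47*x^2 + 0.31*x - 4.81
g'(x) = 3.04*x^3 + 20.01*x^2 + 0.94*x + 0.31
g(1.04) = 4.41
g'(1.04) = 26.35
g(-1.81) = -35.23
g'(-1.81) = 46.14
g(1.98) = 61.10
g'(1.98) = 104.22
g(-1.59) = -26.07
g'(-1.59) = 37.18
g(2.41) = 117.67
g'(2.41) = 161.35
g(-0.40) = -5.27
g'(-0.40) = 2.94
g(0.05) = -4.79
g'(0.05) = 0.41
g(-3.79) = -205.54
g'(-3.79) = 118.68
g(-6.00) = -445.51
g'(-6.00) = 58.39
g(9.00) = 9884.84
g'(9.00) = 3845.74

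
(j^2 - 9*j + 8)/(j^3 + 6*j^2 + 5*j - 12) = (j - 8)/(j^2 + 7*j + 12)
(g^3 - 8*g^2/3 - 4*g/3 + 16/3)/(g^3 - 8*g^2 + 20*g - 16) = (g + 4/3)/(g - 4)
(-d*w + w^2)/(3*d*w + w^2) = (-d + w)/(3*d + w)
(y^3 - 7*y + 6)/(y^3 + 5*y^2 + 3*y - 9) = (y - 2)/(y + 3)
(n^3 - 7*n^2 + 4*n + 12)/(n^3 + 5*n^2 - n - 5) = (n^2 - 8*n + 12)/(n^2 + 4*n - 5)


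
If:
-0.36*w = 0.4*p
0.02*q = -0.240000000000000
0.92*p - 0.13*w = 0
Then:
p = 0.00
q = -12.00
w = 0.00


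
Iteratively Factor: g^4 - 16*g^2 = (g - 4)*(g^3 + 4*g^2) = g*(g - 4)*(g^2 + 4*g) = g^2*(g - 4)*(g + 4)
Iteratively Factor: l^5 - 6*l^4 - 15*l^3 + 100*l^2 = (l + 4)*(l^4 - 10*l^3 + 25*l^2) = l*(l + 4)*(l^3 - 10*l^2 + 25*l) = l*(l - 5)*(l + 4)*(l^2 - 5*l) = l*(l - 5)^2*(l + 4)*(l)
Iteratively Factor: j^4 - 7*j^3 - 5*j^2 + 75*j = (j - 5)*(j^3 - 2*j^2 - 15*j) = j*(j - 5)*(j^2 - 2*j - 15) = j*(j - 5)*(j + 3)*(j - 5)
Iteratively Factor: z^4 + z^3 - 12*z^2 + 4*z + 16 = (z - 2)*(z^3 + 3*z^2 - 6*z - 8) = (z - 2)*(z + 1)*(z^2 + 2*z - 8) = (z - 2)^2*(z + 1)*(z + 4)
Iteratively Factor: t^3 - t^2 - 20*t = (t - 5)*(t^2 + 4*t) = (t - 5)*(t + 4)*(t)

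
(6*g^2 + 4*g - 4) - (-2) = 6*g^2 + 4*g - 2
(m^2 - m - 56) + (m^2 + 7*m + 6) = 2*m^2 + 6*m - 50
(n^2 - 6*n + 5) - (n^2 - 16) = 21 - 6*n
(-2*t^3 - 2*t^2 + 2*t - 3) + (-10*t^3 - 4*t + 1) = -12*t^3 - 2*t^2 - 2*t - 2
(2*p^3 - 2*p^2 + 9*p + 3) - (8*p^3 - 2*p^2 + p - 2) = -6*p^3 + 8*p + 5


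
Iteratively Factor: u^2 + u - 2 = (u - 1)*(u + 2)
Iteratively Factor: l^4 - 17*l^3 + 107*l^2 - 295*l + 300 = (l - 4)*(l^3 - 13*l^2 + 55*l - 75) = (l - 4)*(l - 3)*(l^2 - 10*l + 25) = (l - 5)*(l - 4)*(l - 3)*(l - 5)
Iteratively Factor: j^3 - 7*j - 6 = (j + 1)*(j^2 - j - 6) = (j - 3)*(j + 1)*(j + 2)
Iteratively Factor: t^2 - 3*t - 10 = (t + 2)*(t - 5)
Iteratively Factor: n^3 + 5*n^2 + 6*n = (n + 2)*(n^2 + 3*n) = n*(n + 2)*(n + 3)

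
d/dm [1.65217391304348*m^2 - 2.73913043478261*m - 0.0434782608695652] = 3.30434782608696*m - 2.73913043478261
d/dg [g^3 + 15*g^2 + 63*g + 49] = 3*g^2 + 30*g + 63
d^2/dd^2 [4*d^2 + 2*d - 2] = 8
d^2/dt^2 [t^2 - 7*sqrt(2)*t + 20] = 2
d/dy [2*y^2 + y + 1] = 4*y + 1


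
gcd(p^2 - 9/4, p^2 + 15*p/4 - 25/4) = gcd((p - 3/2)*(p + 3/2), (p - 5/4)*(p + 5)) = 1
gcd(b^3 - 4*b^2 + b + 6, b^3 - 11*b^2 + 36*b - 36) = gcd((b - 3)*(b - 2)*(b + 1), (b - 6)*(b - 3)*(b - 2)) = b^2 - 5*b + 6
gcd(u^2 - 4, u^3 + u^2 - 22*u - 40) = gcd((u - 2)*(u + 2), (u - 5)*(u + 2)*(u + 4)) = u + 2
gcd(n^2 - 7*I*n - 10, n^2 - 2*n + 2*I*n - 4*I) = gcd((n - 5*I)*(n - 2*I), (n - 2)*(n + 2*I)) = 1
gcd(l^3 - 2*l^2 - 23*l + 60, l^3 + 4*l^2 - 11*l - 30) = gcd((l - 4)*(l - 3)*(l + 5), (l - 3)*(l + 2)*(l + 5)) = l^2 + 2*l - 15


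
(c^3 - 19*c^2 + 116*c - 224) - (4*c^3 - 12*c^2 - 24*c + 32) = -3*c^3 - 7*c^2 + 140*c - 256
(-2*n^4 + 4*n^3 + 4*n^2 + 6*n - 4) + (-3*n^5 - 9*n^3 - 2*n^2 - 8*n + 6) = -3*n^5 - 2*n^4 - 5*n^3 + 2*n^2 - 2*n + 2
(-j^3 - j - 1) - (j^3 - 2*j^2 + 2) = -2*j^3 + 2*j^2 - j - 3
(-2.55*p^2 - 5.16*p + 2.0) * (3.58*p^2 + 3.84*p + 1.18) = -9.129*p^4 - 28.2648*p^3 - 15.6634*p^2 + 1.5912*p + 2.36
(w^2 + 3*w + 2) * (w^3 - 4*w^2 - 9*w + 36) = w^5 - w^4 - 19*w^3 + w^2 + 90*w + 72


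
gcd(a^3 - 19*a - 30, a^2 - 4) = a + 2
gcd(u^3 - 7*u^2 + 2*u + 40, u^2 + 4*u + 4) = u + 2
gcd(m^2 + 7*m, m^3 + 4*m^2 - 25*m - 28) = m + 7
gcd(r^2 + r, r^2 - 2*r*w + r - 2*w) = r + 1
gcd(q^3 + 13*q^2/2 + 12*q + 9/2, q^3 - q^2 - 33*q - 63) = q^2 + 6*q + 9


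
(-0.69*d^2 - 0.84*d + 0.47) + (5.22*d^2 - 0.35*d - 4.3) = 4.53*d^2 - 1.19*d - 3.83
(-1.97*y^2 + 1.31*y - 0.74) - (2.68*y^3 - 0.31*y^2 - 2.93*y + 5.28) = -2.68*y^3 - 1.66*y^2 + 4.24*y - 6.02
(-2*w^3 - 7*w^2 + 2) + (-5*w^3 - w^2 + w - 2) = -7*w^3 - 8*w^2 + w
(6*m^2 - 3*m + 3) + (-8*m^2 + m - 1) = -2*m^2 - 2*m + 2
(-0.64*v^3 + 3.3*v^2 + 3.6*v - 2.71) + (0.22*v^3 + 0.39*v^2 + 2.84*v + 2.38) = -0.42*v^3 + 3.69*v^2 + 6.44*v - 0.33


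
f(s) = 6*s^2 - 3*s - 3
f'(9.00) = 105.00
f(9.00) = 456.00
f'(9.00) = 105.00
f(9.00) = 456.00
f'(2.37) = 25.44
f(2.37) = 23.59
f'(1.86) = 19.32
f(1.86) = 12.18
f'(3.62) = 40.44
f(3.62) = 64.77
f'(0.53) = 3.36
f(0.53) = -2.90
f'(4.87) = 55.44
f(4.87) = 124.69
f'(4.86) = 55.32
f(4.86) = 124.14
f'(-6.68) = -83.16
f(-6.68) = 284.77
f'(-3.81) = -48.72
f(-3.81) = 95.53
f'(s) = 12*s - 3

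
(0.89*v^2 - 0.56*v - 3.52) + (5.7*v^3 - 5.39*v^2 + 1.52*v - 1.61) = 5.7*v^3 - 4.5*v^2 + 0.96*v - 5.13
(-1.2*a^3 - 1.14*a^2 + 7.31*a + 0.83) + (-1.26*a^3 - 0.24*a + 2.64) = -2.46*a^3 - 1.14*a^2 + 7.07*a + 3.47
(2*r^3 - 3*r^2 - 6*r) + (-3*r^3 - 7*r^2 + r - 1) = -r^3 - 10*r^2 - 5*r - 1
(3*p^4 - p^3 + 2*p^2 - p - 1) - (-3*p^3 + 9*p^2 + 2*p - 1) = 3*p^4 + 2*p^3 - 7*p^2 - 3*p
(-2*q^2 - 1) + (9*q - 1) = -2*q^2 + 9*q - 2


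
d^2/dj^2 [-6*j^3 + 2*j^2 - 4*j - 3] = 4 - 36*j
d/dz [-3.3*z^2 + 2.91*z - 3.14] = 2.91 - 6.6*z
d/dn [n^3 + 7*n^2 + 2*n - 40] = 3*n^2 + 14*n + 2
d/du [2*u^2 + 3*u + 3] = 4*u + 3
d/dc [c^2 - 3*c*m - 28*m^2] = 2*c - 3*m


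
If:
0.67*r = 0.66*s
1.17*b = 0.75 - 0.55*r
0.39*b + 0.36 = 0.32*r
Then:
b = 0.07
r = 1.21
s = 1.23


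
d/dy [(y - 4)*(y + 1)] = 2*y - 3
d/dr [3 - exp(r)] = -exp(r)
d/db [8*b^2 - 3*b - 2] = 16*b - 3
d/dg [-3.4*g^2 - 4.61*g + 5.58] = -6.8*g - 4.61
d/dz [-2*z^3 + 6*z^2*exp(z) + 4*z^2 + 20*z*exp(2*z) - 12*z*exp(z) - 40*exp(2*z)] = 6*z^2*exp(z) - 6*z^2 + 40*z*exp(2*z) + 8*z - 60*exp(2*z) - 12*exp(z)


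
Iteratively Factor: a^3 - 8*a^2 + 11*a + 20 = (a + 1)*(a^2 - 9*a + 20) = (a - 5)*(a + 1)*(a - 4)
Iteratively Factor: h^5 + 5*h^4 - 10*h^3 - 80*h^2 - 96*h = (h)*(h^4 + 5*h^3 - 10*h^2 - 80*h - 96) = h*(h - 4)*(h^3 + 9*h^2 + 26*h + 24) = h*(h - 4)*(h + 4)*(h^2 + 5*h + 6) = h*(h - 4)*(h + 3)*(h + 4)*(h + 2)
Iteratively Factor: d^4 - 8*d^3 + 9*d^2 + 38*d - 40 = (d + 2)*(d^3 - 10*d^2 + 29*d - 20) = (d - 5)*(d + 2)*(d^2 - 5*d + 4) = (d - 5)*(d - 1)*(d + 2)*(d - 4)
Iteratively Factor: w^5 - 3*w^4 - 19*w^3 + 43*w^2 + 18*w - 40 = (w - 5)*(w^4 + 2*w^3 - 9*w^2 - 2*w + 8) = (w - 5)*(w - 1)*(w^3 + 3*w^2 - 6*w - 8) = (w - 5)*(w - 1)*(w + 4)*(w^2 - w - 2) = (w - 5)*(w - 1)*(w + 1)*(w + 4)*(w - 2)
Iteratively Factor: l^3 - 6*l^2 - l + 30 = (l + 2)*(l^2 - 8*l + 15) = (l - 5)*(l + 2)*(l - 3)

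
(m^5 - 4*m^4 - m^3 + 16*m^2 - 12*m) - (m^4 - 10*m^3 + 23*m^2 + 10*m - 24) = m^5 - 5*m^4 + 9*m^3 - 7*m^2 - 22*m + 24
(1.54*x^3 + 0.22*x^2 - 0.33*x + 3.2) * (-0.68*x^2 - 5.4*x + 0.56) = -1.0472*x^5 - 8.4656*x^4 - 0.1012*x^3 - 0.2708*x^2 - 17.4648*x + 1.792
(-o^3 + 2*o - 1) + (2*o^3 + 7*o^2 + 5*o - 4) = o^3 + 7*o^2 + 7*o - 5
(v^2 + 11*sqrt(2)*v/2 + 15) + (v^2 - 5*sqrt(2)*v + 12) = 2*v^2 + sqrt(2)*v/2 + 27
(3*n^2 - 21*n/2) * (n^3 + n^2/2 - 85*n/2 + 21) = 3*n^5 - 9*n^4 - 531*n^3/4 + 2037*n^2/4 - 441*n/2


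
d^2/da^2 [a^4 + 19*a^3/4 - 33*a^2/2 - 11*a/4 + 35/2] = 12*a^2 + 57*a/2 - 33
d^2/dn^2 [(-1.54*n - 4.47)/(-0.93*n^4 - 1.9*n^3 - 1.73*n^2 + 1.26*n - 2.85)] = (15.983352*n^7 + 120.86094*n^6 + 285.177336*n^5 + 364.291806*n^4 + 149.090708*n^3 - 226.179522*n^2 - 249.250356*n - 18.825246)/(0.804357*n^12 + 4.92993*n^11 + 14.560731*n^10 + 21.931138*n^9 + 21.122466*n^8 + 21.466146*n^7 + 43.135091*n^6 + 33.906078*n^5 + 15.553314*n^4 + 7.023294*n^3 + 55.729755*n^2 - 30.70305*n + 23.149125)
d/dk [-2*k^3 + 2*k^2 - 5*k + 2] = -6*k^2 + 4*k - 5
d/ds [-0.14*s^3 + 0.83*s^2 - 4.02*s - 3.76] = -0.42*s^2 + 1.66*s - 4.02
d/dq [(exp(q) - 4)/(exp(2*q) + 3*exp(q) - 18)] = (-(exp(q) - 4)*(2*exp(q) + 3) + exp(2*q) + 3*exp(q) - 18)*exp(q)/(exp(2*q) + 3*exp(q) - 18)^2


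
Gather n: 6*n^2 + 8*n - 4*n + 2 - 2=6*n^2 + 4*n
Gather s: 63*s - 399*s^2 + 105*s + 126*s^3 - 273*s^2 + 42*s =126*s^3 - 672*s^2 + 210*s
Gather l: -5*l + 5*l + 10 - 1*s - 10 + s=0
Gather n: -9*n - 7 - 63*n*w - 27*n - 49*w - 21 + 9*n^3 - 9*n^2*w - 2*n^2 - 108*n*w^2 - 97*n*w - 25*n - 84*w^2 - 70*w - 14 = 9*n^3 + n^2*(-9*w - 2) + n*(-108*w^2 - 160*w - 61) - 84*w^2 - 119*w - 42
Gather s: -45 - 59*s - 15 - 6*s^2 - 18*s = -6*s^2 - 77*s - 60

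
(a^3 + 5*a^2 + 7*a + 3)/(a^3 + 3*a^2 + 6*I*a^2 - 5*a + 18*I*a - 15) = (a^2 + 2*a + 1)/(a^2 + 6*I*a - 5)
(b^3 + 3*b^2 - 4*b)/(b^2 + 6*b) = (b^2 + 3*b - 4)/(b + 6)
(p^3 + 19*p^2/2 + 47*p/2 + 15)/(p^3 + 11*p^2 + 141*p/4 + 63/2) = 2*(2*p^2 + 7*p + 5)/(4*p^2 + 20*p + 21)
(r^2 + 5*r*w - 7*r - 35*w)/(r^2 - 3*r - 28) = (r + 5*w)/(r + 4)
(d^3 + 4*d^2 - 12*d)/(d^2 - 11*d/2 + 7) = 2*d*(d + 6)/(2*d - 7)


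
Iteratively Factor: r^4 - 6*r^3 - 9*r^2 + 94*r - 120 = (r - 3)*(r^3 - 3*r^2 - 18*r + 40) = (r - 3)*(r + 4)*(r^2 - 7*r + 10) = (r - 5)*(r - 3)*(r + 4)*(r - 2)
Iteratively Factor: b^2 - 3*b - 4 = (b - 4)*(b + 1)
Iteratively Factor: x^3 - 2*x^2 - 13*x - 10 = (x + 2)*(x^2 - 4*x - 5) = (x + 1)*(x + 2)*(x - 5)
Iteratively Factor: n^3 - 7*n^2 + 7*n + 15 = (n - 3)*(n^2 - 4*n - 5) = (n - 5)*(n - 3)*(n + 1)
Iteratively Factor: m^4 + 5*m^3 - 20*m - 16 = (m + 4)*(m^3 + m^2 - 4*m - 4) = (m + 2)*(m + 4)*(m^2 - m - 2) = (m - 2)*(m + 2)*(m + 4)*(m + 1)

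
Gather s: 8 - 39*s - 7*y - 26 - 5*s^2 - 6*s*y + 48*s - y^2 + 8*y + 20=-5*s^2 + s*(9 - 6*y) - y^2 + y + 2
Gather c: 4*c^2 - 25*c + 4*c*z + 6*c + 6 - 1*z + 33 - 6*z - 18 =4*c^2 + c*(4*z - 19) - 7*z + 21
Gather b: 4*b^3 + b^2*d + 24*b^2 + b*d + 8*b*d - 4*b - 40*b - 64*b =4*b^3 + b^2*(d + 24) + b*(9*d - 108)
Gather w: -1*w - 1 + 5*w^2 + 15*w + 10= 5*w^2 + 14*w + 9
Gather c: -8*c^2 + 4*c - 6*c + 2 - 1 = -8*c^2 - 2*c + 1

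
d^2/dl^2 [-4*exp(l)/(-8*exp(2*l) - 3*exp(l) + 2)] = (256*exp(4*l) - 96*exp(3*l) + 384*exp(2*l) + 24*exp(l) + 16)*exp(l)/(512*exp(6*l) + 576*exp(5*l) - 168*exp(4*l) - 261*exp(3*l) + 42*exp(2*l) + 36*exp(l) - 8)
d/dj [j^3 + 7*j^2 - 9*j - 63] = 3*j^2 + 14*j - 9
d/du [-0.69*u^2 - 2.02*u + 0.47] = -1.38*u - 2.02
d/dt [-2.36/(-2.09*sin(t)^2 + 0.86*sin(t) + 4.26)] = (2.0296 - 9.8648*sin(t))*cos(t)/(-2.09*sin(t)^2 + 0.86*sin(t) + 4.26)^2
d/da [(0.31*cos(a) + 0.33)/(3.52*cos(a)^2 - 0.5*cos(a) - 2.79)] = (1.0912*cos(a)^2 + 2.3232*cos(a) + 0.6999)*sin(a)/(12.3904*cos(a)^4 - 3.52*cos(a)^3 - 19.3916*cos(a)^2 + 2.79*cos(a) + 7.7841)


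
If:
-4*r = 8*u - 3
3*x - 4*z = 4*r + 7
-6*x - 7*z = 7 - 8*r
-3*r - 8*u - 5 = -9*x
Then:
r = 19/65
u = 119/520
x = 167/195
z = -7/5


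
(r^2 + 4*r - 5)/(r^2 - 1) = (r + 5)/(r + 1)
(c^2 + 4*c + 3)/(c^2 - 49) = (c^2 + 4*c + 3)/(c^2 - 49)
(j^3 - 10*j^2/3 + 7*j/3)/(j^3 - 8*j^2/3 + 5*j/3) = (3*j - 7)/(3*j - 5)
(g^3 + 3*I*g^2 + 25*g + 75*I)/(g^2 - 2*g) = (g^3 + 3*I*g^2 + 25*g + 75*I)/(g*(g - 2))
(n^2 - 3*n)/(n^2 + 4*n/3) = 3*(n - 3)/(3*n + 4)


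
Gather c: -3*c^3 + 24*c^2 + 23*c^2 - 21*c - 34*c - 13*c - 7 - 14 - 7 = -3*c^3 + 47*c^2 - 68*c - 28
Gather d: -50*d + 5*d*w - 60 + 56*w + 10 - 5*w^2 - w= d*(5*w - 50) - 5*w^2 + 55*w - 50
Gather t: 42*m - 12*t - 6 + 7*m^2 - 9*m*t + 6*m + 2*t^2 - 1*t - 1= 7*m^2 + 48*m + 2*t^2 + t*(-9*m - 13) - 7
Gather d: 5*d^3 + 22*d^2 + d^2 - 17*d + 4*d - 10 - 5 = 5*d^3 + 23*d^2 - 13*d - 15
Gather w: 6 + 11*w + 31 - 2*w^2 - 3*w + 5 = -2*w^2 + 8*w + 42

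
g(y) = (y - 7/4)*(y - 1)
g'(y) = 2*y - 11/4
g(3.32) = 3.64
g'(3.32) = 3.89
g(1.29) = -0.13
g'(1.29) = -0.17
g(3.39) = 3.92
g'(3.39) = 4.03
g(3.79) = 5.69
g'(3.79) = 4.83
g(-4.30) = 32.06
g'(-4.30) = -11.35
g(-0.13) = 2.12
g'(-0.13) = -3.01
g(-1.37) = 7.39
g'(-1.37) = -5.49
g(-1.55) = 8.42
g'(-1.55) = -5.85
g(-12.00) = 178.75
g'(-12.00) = -26.75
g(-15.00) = 268.00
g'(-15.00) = -32.75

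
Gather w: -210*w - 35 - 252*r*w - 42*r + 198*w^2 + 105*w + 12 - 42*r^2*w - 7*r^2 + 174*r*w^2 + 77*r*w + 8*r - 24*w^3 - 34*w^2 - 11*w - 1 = -7*r^2 - 34*r - 24*w^3 + w^2*(174*r + 164) + w*(-42*r^2 - 175*r - 116) - 24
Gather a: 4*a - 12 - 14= 4*a - 26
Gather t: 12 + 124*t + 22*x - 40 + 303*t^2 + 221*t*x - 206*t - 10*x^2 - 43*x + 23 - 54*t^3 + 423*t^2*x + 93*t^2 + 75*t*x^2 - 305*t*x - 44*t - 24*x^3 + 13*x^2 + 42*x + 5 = -54*t^3 + t^2*(423*x + 396) + t*(75*x^2 - 84*x - 126) - 24*x^3 + 3*x^2 + 21*x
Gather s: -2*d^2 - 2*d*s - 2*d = -2*d^2 - 2*d*s - 2*d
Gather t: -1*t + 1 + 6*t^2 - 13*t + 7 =6*t^2 - 14*t + 8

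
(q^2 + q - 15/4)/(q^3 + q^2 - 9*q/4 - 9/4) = (2*q + 5)/(2*q^2 + 5*q + 3)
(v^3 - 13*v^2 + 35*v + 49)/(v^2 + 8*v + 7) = (v^2 - 14*v + 49)/(v + 7)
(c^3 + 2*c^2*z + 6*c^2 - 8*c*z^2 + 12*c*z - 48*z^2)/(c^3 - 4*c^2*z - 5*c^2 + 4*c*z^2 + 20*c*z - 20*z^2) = (-c^2 - 4*c*z - 6*c - 24*z)/(-c^2 + 2*c*z + 5*c - 10*z)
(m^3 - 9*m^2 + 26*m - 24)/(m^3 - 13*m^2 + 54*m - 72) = (m - 2)/(m - 6)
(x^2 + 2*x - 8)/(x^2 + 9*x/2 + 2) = 2*(x - 2)/(2*x + 1)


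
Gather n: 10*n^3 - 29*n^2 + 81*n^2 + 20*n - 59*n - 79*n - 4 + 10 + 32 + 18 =10*n^3 + 52*n^2 - 118*n + 56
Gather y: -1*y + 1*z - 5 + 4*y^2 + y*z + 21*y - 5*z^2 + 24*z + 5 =4*y^2 + y*(z + 20) - 5*z^2 + 25*z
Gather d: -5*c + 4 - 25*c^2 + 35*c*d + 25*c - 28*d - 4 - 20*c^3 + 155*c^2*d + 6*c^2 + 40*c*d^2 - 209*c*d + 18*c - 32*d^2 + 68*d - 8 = -20*c^3 - 19*c^2 + 38*c + d^2*(40*c - 32) + d*(155*c^2 - 174*c + 40) - 8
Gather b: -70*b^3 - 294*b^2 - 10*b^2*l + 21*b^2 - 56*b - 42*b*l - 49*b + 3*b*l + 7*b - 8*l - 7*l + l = -70*b^3 + b^2*(-10*l - 273) + b*(-39*l - 98) - 14*l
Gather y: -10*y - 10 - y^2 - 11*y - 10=-y^2 - 21*y - 20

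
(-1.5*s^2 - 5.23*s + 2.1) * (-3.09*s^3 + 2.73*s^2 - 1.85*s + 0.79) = 4.635*s^5 + 12.0657*s^4 - 17.9919*s^3 + 14.2235*s^2 - 8.0167*s + 1.659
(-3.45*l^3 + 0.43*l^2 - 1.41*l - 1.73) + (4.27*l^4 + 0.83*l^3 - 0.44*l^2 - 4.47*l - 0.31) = 4.27*l^4 - 2.62*l^3 - 0.01*l^2 - 5.88*l - 2.04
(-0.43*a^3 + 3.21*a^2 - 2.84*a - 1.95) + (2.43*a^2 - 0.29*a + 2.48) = -0.43*a^3 + 5.64*a^2 - 3.13*a + 0.53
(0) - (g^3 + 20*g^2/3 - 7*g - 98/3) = -g^3 - 20*g^2/3 + 7*g + 98/3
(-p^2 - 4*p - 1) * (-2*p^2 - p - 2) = 2*p^4 + 9*p^3 + 8*p^2 + 9*p + 2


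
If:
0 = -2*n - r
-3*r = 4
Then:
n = 2/3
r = -4/3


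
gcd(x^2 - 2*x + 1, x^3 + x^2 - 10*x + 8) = x - 1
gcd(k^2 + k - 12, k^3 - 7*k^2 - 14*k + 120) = k + 4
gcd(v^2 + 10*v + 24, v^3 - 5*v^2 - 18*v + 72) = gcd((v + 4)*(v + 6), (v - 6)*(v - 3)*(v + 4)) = v + 4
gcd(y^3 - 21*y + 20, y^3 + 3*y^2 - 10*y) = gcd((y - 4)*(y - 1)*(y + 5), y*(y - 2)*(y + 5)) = y + 5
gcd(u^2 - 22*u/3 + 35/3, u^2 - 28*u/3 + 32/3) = 1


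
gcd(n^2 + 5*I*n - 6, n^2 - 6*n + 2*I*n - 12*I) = n + 2*I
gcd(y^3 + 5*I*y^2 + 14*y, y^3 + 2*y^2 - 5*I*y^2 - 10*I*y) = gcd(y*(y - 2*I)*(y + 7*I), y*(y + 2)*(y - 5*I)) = y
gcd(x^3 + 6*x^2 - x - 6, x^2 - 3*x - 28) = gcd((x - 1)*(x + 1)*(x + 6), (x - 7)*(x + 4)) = 1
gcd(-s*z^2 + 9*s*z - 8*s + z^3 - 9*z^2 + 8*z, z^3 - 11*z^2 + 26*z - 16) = z^2 - 9*z + 8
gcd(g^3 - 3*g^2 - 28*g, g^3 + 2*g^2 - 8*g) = g^2 + 4*g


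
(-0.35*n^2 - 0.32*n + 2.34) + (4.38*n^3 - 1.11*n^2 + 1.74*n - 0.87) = 4.38*n^3 - 1.46*n^2 + 1.42*n + 1.47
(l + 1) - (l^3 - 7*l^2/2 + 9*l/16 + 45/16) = -l^3 + 7*l^2/2 + 7*l/16 - 29/16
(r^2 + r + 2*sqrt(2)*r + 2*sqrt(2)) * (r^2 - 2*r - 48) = r^4 - r^3 + 2*sqrt(2)*r^3 - 50*r^2 - 2*sqrt(2)*r^2 - 100*sqrt(2)*r - 48*r - 96*sqrt(2)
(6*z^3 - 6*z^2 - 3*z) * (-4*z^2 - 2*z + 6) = -24*z^5 + 12*z^4 + 60*z^3 - 30*z^2 - 18*z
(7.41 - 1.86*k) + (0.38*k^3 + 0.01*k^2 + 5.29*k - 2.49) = 0.38*k^3 + 0.01*k^2 + 3.43*k + 4.92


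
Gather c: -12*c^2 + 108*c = -12*c^2 + 108*c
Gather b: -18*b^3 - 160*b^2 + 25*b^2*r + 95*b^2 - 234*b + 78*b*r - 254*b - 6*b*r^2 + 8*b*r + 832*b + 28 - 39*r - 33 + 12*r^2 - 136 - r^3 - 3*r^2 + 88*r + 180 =-18*b^3 + b^2*(25*r - 65) + b*(-6*r^2 + 86*r + 344) - r^3 + 9*r^2 + 49*r + 39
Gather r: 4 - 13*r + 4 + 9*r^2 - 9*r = 9*r^2 - 22*r + 8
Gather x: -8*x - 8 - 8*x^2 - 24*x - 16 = -8*x^2 - 32*x - 24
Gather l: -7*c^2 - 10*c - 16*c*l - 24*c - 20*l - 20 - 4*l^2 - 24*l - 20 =-7*c^2 - 34*c - 4*l^2 + l*(-16*c - 44) - 40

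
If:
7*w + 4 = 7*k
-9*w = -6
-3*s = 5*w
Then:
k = 26/21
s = -10/9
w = 2/3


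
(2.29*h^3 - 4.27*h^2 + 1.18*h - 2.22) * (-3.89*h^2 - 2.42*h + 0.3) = -8.9081*h^5 + 11.0685*h^4 + 6.4302*h^3 + 4.4992*h^2 + 5.7264*h - 0.666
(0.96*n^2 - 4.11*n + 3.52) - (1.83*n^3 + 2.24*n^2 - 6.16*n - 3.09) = -1.83*n^3 - 1.28*n^2 + 2.05*n + 6.61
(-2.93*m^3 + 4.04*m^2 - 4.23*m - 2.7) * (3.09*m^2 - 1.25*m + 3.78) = -9.0537*m^5 + 16.1461*m^4 - 29.1961*m^3 + 12.2157*m^2 - 12.6144*m - 10.206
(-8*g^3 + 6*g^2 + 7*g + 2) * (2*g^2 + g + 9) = -16*g^5 + 4*g^4 - 52*g^3 + 65*g^2 + 65*g + 18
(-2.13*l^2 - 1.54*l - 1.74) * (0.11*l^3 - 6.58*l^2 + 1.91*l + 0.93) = -0.2343*l^5 + 13.846*l^4 + 5.8735*l^3 + 6.5269*l^2 - 4.7556*l - 1.6182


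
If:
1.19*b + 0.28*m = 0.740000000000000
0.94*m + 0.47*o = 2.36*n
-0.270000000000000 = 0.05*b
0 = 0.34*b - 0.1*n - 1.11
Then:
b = -5.40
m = 25.59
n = -29.46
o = -199.11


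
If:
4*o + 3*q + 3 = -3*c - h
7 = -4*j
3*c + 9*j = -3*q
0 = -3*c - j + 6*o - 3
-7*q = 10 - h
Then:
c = 199/15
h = -2767/60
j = -7/4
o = 821/120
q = -481/60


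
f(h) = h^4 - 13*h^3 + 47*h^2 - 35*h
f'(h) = 4*h^3 - 39*h^2 + 94*h - 35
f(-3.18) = 1106.89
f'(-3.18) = -856.93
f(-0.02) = 0.72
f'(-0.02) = -36.90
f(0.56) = -7.05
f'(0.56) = 6.11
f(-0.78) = 62.43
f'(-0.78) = -133.95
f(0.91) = -2.04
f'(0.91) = 21.26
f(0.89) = -2.46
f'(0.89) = 20.59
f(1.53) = 15.39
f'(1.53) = 31.85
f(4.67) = 13.18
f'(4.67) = -39.18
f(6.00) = -30.00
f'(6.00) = -11.00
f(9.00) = 576.00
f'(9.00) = 568.00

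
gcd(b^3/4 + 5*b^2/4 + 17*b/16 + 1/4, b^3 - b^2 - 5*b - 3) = 1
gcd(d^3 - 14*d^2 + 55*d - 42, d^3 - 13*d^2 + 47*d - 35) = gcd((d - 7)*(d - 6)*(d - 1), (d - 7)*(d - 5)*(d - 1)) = d^2 - 8*d + 7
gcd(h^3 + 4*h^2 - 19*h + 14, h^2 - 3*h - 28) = 1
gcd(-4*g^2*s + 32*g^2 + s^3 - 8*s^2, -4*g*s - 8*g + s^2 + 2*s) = 1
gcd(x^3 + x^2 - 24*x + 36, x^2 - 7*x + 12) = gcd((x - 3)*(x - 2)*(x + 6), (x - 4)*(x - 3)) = x - 3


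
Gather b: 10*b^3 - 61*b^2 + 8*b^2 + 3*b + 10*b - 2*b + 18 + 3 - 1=10*b^3 - 53*b^2 + 11*b + 20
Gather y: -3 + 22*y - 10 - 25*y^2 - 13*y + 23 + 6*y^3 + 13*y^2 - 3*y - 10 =6*y^3 - 12*y^2 + 6*y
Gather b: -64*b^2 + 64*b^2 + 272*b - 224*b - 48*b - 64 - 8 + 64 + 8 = 0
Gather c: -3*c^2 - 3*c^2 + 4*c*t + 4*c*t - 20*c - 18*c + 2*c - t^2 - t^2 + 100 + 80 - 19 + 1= -6*c^2 + c*(8*t - 36) - 2*t^2 + 162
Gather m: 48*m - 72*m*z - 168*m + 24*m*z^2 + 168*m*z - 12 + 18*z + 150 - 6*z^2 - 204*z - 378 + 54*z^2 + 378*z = m*(24*z^2 + 96*z - 120) + 48*z^2 + 192*z - 240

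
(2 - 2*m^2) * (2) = 4 - 4*m^2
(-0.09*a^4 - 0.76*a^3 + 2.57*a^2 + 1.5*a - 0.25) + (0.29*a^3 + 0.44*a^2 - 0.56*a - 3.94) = -0.09*a^4 - 0.47*a^3 + 3.01*a^2 + 0.94*a - 4.19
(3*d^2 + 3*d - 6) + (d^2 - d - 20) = 4*d^2 + 2*d - 26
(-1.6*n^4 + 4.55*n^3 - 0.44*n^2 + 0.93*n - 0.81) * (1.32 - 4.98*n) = 7.968*n^5 - 24.771*n^4 + 8.1972*n^3 - 5.2122*n^2 + 5.2614*n - 1.0692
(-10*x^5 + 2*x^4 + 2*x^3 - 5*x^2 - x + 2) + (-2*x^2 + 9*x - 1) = -10*x^5 + 2*x^4 + 2*x^3 - 7*x^2 + 8*x + 1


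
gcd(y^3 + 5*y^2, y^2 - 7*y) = y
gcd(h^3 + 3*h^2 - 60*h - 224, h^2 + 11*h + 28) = h^2 + 11*h + 28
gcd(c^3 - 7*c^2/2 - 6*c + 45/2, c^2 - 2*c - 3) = c - 3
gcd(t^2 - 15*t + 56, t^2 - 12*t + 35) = t - 7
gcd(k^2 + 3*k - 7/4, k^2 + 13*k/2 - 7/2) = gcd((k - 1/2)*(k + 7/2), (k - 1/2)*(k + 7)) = k - 1/2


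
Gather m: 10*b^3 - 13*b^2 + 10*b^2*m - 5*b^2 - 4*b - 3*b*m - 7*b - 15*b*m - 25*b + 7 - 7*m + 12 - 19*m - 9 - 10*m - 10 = 10*b^3 - 18*b^2 - 36*b + m*(10*b^2 - 18*b - 36)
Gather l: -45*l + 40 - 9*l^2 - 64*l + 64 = -9*l^2 - 109*l + 104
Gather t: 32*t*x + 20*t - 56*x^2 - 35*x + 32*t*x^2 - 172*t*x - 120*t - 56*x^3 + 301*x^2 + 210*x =t*(32*x^2 - 140*x - 100) - 56*x^3 + 245*x^2 + 175*x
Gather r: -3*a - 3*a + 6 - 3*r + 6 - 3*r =-6*a - 6*r + 12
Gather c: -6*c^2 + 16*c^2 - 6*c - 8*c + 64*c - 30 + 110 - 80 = 10*c^2 + 50*c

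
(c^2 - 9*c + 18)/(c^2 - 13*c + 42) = (c - 3)/(c - 7)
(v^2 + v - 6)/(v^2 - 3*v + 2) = (v + 3)/(v - 1)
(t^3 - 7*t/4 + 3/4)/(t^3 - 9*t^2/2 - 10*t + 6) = (2*t^2 + t - 3)/(2*(t^2 - 4*t - 12))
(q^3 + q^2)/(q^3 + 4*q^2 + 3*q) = q/(q + 3)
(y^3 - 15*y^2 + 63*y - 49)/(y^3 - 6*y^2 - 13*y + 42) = (y^2 - 8*y + 7)/(y^2 + y - 6)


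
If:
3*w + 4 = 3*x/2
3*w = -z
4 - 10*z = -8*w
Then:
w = -2/19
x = 140/57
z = 6/19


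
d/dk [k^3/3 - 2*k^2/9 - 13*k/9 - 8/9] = k^2 - 4*k/9 - 13/9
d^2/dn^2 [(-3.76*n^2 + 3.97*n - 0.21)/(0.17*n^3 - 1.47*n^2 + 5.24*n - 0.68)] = (-0.217328*n^6 + 0.688398000000003*n^5 + 14.071002*n^4 - 53.0859820000001*n^3 + 24.213018*n^2 - 14.2506*n + 13.7022)/(0.004913*n^9 - 0.127449*n^8 + 1.556367*n^7 - 11.092335*n^6 + 48.992316*n^5 - 129.130716*n^4 + 175.541072*n^3 - 58.052688*n^2 + 7.268928*n - 0.314432)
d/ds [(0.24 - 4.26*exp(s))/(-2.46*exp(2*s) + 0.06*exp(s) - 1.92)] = (-10.4796*exp(2*s) + 1.1808*exp(s) + 8.1648)*exp(s)/(6.0516*exp(4*s) - 0.2952*exp(3*s) + 9.45*exp(2*s) - 0.2304*exp(s) + 3.6864)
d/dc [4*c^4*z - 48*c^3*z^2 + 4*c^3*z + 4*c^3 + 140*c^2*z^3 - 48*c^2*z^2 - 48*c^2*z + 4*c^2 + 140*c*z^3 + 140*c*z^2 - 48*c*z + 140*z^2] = 16*c^3*z - 144*c^2*z^2 + 12*c^2*z + 12*c^2 + 280*c*z^3 - 96*c*z^2 - 96*c*z + 8*c + 140*z^3 + 140*z^2 - 48*z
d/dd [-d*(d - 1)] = 1 - 2*d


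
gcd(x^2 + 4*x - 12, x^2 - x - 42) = x + 6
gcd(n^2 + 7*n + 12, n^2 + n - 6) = n + 3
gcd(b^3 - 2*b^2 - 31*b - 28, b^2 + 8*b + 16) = b + 4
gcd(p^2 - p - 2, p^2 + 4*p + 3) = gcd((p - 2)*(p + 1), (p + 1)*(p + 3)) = p + 1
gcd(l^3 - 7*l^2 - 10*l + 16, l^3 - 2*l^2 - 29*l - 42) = l + 2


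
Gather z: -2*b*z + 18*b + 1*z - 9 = 18*b + z*(1 - 2*b) - 9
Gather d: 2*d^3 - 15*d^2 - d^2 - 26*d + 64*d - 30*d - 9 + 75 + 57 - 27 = 2*d^3 - 16*d^2 + 8*d + 96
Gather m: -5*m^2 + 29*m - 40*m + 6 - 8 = -5*m^2 - 11*m - 2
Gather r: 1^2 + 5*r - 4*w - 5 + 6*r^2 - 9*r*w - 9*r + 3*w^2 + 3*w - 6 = 6*r^2 + r*(-9*w - 4) + 3*w^2 - w - 10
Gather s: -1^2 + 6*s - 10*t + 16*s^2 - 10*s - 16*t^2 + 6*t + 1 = 16*s^2 - 4*s - 16*t^2 - 4*t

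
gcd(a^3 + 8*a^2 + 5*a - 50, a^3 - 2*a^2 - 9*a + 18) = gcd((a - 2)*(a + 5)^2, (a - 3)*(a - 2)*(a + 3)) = a - 2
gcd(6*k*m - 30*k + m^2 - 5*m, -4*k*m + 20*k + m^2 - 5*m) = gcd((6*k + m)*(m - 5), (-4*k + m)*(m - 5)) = m - 5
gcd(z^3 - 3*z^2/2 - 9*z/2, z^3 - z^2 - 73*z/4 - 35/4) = 1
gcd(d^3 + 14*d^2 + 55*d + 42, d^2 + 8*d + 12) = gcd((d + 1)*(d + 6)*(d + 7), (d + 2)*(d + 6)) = d + 6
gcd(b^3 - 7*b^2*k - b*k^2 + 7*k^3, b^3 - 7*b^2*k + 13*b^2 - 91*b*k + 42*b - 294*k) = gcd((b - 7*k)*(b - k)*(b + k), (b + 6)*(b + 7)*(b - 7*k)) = b - 7*k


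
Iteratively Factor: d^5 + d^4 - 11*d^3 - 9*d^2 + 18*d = (d + 2)*(d^4 - d^3 - 9*d^2 + 9*d) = (d + 2)*(d + 3)*(d^3 - 4*d^2 + 3*d) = d*(d + 2)*(d + 3)*(d^2 - 4*d + 3) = d*(d - 3)*(d + 2)*(d + 3)*(d - 1)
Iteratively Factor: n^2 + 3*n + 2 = (n + 2)*(n + 1)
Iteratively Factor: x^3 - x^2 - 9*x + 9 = (x + 3)*(x^2 - 4*x + 3) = (x - 1)*(x + 3)*(x - 3)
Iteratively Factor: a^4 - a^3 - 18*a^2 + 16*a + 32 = (a - 2)*(a^3 + a^2 - 16*a - 16) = (a - 4)*(a - 2)*(a^2 + 5*a + 4) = (a - 4)*(a - 2)*(a + 1)*(a + 4)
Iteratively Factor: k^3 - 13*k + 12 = (k - 1)*(k^2 + k - 12) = (k - 3)*(k - 1)*(k + 4)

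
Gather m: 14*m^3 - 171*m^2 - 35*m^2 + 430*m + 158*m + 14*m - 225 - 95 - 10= 14*m^3 - 206*m^2 + 602*m - 330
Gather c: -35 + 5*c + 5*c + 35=10*c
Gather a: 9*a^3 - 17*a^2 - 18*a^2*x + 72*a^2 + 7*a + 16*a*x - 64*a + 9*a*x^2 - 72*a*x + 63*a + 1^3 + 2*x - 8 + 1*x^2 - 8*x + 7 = 9*a^3 + a^2*(55 - 18*x) + a*(9*x^2 - 56*x + 6) + x^2 - 6*x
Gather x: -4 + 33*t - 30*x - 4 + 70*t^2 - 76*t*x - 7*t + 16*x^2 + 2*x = 70*t^2 + 26*t + 16*x^2 + x*(-76*t - 28) - 8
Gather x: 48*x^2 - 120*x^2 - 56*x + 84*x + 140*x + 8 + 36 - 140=-72*x^2 + 168*x - 96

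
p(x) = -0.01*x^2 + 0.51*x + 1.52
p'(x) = 0.51 - 0.02*x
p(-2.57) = 0.14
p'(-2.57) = 0.56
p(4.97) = 3.81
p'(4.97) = 0.41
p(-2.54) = 0.16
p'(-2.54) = 0.56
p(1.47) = 2.25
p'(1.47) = 0.48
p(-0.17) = 1.43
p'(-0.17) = 0.51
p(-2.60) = 0.13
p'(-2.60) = 0.56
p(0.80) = 1.92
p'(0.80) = 0.49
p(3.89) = 3.35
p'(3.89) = 0.43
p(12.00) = 6.20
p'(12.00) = 0.27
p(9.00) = 5.30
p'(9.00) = 0.33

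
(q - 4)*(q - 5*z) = q^2 - 5*q*z - 4*q + 20*z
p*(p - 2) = p^2 - 2*p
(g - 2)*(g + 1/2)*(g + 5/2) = g^3 + g^2 - 19*g/4 - 5/2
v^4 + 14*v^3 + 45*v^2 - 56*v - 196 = (v - 2)*(v + 2)*(v + 7)^2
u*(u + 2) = u^2 + 2*u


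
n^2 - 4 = (n - 2)*(n + 2)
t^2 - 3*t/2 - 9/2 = (t - 3)*(t + 3/2)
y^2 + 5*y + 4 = (y + 1)*(y + 4)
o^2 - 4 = (o - 2)*(o + 2)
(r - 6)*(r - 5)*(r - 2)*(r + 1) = r^4 - 12*r^3 + 39*r^2 - 8*r - 60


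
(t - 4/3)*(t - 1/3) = t^2 - 5*t/3 + 4/9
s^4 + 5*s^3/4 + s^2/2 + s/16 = s*(s + 1/4)*(s + 1/2)^2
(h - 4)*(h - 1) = h^2 - 5*h + 4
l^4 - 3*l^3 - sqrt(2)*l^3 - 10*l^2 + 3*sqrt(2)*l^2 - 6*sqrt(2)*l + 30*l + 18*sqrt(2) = (l - 3)*(l - 3*sqrt(2))*(l + sqrt(2))^2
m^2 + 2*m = m*(m + 2)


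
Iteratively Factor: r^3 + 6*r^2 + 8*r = (r + 4)*(r^2 + 2*r) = r*(r + 4)*(r + 2)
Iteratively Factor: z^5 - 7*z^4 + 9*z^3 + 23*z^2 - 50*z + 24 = (z - 4)*(z^4 - 3*z^3 - 3*z^2 + 11*z - 6) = (z - 4)*(z + 2)*(z^3 - 5*z^2 + 7*z - 3) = (z - 4)*(z - 1)*(z + 2)*(z^2 - 4*z + 3) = (z - 4)*(z - 1)^2*(z + 2)*(z - 3)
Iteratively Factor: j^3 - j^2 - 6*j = (j)*(j^2 - j - 6) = j*(j + 2)*(j - 3)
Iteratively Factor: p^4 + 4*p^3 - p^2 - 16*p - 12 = (p + 1)*(p^3 + 3*p^2 - 4*p - 12) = (p + 1)*(p + 2)*(p^2 + p - 6) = (p + 1)*(p + 2)*(p + 3)*(p - 2)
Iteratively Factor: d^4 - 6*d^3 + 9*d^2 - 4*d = (d - 1)*(d^3 - 5*d^2 + 4*d) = (d - 4)*(d - 1)*(d^2 - d) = d*(d - 4)*(d - 1)*(d - 1)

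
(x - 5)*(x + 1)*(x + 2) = x^3 - 2*x^2 - 13*x - 10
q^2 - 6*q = q*(q - 6)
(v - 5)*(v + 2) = v^2 - 3*v - 10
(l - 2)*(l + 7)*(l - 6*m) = l^3 - 6*l^2*m + 5*l^2 - 30*l*m - 14*l + 84*m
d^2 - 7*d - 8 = (d - 8)*(d + 1)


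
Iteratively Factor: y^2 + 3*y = (y)*(y + 3)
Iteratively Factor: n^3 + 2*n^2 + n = (n + 1)*(n^2 + n) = (n + 1)^2*(n)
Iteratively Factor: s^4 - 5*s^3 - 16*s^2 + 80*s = (s - 5)*(s^3 - 16*s) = (s - 5)*(s + 4)*(s^2 - 4*s) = s*(s - 5)*(s + 4)*(s - 4)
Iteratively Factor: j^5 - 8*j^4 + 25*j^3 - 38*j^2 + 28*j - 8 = (j - 2)*(j^4 - 6*j^3 + 13*j^2 - 12*j + 4) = (j - 2)*(j - 1)*(j^3 - 5*j^2 + 8*j - 4) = (j - 2)*(j - 1)^2*(j^2 - 4*j + 4) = (j - 2)^2*(j - 1)^2*(j - 2)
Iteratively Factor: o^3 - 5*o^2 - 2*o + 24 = (o + 2)*(o^2 - 7*o + 12) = (o - 4)*(o + 2)*(o - 3)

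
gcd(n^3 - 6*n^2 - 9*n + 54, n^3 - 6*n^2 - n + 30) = n - 3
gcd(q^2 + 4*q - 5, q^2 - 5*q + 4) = q - 1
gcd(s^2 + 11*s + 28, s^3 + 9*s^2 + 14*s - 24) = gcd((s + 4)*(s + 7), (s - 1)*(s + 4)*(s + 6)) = s + 4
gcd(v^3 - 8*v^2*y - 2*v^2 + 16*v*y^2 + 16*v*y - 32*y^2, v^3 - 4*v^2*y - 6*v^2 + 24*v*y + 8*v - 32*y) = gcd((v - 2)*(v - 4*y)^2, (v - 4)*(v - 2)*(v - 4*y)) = -v^2 + 4*v*y + 2*v - 8*y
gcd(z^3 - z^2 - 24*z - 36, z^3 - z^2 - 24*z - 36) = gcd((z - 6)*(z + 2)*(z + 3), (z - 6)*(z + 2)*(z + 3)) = z^3 - z^2 - 24*z - 36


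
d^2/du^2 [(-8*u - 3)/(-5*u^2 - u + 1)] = 2*((8*u + 3)*(10*u + 1)^2 - (120*u + 23)*(5*u^2 + u - 1))/(5*u^2 + u - 1)^3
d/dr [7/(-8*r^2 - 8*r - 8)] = 7*(2*r + 1)/(8*(r^2 + r + 1)^2)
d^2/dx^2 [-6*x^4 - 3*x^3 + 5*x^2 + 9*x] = -72*x^2 - 18*x + 10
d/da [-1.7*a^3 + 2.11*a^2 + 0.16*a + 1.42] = -5.1*a^2 + 4.22*a + 0.16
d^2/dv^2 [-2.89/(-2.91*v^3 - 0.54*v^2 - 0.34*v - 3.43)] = (-(50.4594*v + 3.1212)*(2.91*v^3 + 0.54*v^2 + 0.34*v + 3.43) + 2.89*(8.73*v^2 + 1.08*v + 0.34)*(17.46*v^2 + 2.16*v + 0.68))/(2.91*v^3 + 0.54*v^2 + 0.34*v + 3.43)^3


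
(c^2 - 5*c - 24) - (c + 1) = c^2 - 6*c - 25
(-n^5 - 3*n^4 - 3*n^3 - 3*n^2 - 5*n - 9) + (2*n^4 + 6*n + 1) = -n^5 - n^4 - 3*n^3 - 3*n^2 + n - 8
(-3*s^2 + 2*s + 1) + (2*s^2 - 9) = -s^2 + 2*s - 8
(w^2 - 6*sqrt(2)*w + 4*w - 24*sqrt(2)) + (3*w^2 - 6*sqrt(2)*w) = 4*w^2 - 12*sqrt(2)*w + 4*w - 24*sqrt(2)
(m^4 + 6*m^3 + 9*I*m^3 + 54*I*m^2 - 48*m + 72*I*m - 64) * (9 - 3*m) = -3*m^5 - 9*m^4 - 27*I*m^4 + 54*m^3 - 81*I*m^3 + 144*m^2 + 270*I*m^2 - 240*m + 648*I*m - 576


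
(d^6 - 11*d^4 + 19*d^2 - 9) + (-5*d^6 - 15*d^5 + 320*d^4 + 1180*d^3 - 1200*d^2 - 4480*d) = -4*d^6 - 15*d^5 + 309*d^4 + 1180*d^3 - 1181*d^2 - 4480*d - 9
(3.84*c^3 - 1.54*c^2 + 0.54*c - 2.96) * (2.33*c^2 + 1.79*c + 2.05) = 8.9472*c^5 + 3.2854*c^4 + 6.3736*c^3 - 9.0872*c^2 - 4.1914*c - 6.068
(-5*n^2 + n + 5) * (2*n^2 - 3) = -10*n^4 + 2*n^3 + 25*n^2 - 3*n - 15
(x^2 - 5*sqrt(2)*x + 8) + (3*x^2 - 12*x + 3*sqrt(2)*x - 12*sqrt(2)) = 4*x^2 - 12*x - 2*sqrt(2)*x - 12*sqrt(2) + 8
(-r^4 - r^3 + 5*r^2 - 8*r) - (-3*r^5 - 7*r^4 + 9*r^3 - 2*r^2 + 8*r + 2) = 3*r^5 + 6*r^4 - 10*r^3 + 7*r^2 - 16*r - 2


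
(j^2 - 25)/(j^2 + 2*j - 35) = (j + 5)/(j + 7)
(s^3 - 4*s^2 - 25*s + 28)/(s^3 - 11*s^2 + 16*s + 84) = (s^2 + 3*s - 4)/(s^2 - 4*s - 12)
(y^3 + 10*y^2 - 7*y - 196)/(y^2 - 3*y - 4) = (y^2 + 14*y + 49)/(y + 1)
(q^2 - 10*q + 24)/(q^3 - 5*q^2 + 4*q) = (q - 6)/(q*(q - 1))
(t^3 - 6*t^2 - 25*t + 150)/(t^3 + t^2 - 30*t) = (t^2 - t - 30)/(t*(t + 6))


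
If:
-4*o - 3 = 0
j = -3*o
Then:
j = 9/4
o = -3/4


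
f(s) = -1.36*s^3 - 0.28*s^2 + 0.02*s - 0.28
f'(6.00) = -150.22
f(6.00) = -304.00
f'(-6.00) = -143.50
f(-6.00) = 283.28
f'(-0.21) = -0.04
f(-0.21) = -0.28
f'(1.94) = -16.42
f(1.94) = -11.22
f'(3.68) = -57.29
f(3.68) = -71.78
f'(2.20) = -20.96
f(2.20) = -16.07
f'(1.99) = -17.25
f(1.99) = -12.07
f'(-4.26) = -71.64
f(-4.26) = 99.69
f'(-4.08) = -65.61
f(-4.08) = 87.34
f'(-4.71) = -87.85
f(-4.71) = 135.52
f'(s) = -4.08*s^2 - 0.56*s + 0.02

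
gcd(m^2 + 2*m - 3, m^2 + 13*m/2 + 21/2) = m + 3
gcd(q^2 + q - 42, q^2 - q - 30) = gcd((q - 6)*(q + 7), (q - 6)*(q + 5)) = q - 6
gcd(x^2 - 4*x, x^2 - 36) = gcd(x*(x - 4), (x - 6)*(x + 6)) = 1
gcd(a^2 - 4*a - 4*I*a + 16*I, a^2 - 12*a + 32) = a - 4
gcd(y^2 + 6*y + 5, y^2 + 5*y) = y + 5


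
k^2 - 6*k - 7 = (k - 7)*(k + 1)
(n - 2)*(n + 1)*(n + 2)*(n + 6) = n^4 + 7*n^3 + 2*n^2 - 28*n - 24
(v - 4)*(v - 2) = v^2 - 6*v + 8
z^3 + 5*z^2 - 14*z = z*(z - 2)*(z + 7)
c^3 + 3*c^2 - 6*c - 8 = (c - 2)*(c + 1)*(c + 4)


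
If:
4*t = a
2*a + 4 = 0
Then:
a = -2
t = -1/2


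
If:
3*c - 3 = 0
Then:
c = 1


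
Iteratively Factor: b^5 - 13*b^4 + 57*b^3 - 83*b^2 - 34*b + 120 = (b - 4)*(b^4 - 9*b^3 + 21*b^2 + b - 30) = (b - 5)*(b - 4)*(b^3 - 4*b^2 + b + 6) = (b - 5)*(b - 4)*(b - 2)*(b^2 - 2*b - 3) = (b - 5)*(b - 4)*(b - 2)*(b + 1)*(b - 3)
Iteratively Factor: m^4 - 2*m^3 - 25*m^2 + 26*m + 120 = (m - 3)*(m^3 + m^2 - 22*m - 40) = (m - 5)*(m - 3)*(m^2 + 6*m + 8) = (m - 5)*(m - 3)*(m + 4)*(m + 2)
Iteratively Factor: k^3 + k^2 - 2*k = (k)*(k^2 + k - 2) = k*(k - 1)*(k + 2)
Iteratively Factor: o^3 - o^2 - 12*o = (o - 4)*(o^2 + 3*o) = (o - 4)*(o + 3)*(o)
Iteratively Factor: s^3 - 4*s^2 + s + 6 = (s - 3)*(s^2 - s - 2) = (s - 3)*(s - 2)*(s + 1)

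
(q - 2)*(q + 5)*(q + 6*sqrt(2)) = q^3 + 3*q^2 + 6*sqrt(2)*q^2 - 10*q + 18*sqrt(2)*q - 60*sqrt(2)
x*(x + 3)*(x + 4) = x^3 + 7*x^2 + 12*x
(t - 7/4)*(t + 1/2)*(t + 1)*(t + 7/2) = t^4 + 13*t^3/4 - 3*t^2 - 133*t/16 - 49/16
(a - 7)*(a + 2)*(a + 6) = a^3 + a^2 - 44*a - 84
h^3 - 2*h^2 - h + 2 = (h - 2)*(h - 1)*(h + 1)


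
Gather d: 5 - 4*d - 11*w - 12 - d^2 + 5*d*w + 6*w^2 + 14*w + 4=-d^2 + d*(5*w - 4) + 6*w^2 + 3*w - 3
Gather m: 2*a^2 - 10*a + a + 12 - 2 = 2*a^2 - 9*a + 10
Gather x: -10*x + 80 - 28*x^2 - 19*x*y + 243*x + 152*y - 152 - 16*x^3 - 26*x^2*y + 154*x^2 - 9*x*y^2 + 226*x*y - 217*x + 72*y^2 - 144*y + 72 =-16*x^3 + x^2*(126 - 26*y) + x*(-9*y^2 + 207*y + 16) + 72*y^2 + 8*y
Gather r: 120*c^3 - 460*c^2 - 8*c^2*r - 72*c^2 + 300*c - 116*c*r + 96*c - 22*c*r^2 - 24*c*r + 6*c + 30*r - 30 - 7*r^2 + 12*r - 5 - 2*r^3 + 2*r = 120*c^3 - 532*c^2 + 402*c - 2*r^3 + r^2*(-22*c - 7) + r*(-8*c^2 - 140*c + 44) - 35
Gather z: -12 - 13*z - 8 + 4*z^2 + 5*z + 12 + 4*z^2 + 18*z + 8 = 8*z^2 + 10*z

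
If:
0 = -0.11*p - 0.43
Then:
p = -3.91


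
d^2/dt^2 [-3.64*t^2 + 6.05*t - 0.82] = -7.28000000000000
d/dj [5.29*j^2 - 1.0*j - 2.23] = 10.58*j - 1.0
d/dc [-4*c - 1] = -4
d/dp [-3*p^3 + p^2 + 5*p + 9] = -9*p^2 + 2*p + 5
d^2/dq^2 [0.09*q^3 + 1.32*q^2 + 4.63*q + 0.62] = 0.54*q + 2.64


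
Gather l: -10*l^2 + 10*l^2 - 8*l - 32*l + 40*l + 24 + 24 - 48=0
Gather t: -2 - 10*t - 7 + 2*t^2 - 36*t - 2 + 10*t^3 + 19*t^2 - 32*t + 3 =10*t^3 + 21*t^2 - 78*t - 8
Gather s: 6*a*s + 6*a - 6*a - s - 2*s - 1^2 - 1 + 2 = s*(6*a - 3)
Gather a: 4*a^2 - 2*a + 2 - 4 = 4*a^2 - 2*a - 2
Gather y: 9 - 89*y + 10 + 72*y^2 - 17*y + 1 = 72*y^2 - 106*y + 20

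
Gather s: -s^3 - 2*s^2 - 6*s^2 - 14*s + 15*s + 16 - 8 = -s^3 - 8*s^2 + s + 8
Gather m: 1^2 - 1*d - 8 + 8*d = 7*d - 7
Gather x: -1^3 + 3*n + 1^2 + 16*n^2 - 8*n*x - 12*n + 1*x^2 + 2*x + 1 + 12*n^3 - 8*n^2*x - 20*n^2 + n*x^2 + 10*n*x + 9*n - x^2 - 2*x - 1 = 12*n^3 - 4*n^2 + n*x^2 + x*(-8*n^2 + 2*n)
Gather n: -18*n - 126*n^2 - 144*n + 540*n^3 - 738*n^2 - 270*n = 540*n^3 - 864*n^2 - 432*n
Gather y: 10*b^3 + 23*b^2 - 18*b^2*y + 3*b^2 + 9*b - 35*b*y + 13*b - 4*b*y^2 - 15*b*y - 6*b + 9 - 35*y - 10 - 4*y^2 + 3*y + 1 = 10*b^3 + 26*b^2 + 16*b + y^2*(-4*b - 4) + y*(-18*b^2 - 50*b - 32)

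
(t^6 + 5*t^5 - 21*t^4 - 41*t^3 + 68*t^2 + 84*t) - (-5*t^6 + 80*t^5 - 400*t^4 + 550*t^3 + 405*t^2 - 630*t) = 6*t^6 - 75*t^5 + 379*t^4 - 591*t^3 - 337*t^2 + 714*t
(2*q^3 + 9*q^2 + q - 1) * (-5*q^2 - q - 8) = -10*q^5 - 47*q^4 - 30*q^3 - 68*q^2 - 7*q + 8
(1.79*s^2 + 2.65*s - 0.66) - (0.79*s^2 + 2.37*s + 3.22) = 1.0*s^2 + 0.28*s - 3.88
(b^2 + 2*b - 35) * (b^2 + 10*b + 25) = b^4 + 12*b^3 + 10*b^2 - 300*b - 875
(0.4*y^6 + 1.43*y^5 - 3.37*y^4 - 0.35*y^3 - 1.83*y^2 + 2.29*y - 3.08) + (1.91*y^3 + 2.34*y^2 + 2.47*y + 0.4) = 0.4*y^6 + 1.43*y^5 - 3.37*y^4 + 1.56*y^3 + 0.51*y^2 + 4.76*y - 2.68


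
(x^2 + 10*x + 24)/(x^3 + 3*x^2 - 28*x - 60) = (x + 4)/(x^2 - 3*x - 10)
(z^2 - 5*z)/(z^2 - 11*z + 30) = z/(z - 6)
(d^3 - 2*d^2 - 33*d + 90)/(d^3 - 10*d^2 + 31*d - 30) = (d + 6)/(d - 2)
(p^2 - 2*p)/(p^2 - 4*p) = (p - 2)/(p - 4)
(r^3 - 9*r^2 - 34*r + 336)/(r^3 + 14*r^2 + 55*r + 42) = (r^2 - 15*r + 56)/(r^2 + 8*r + 7)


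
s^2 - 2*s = s*(s - 2)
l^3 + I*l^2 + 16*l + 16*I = (l - 4*I)*(l + I)*(l + 4*I)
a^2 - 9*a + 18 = (a - 6)*(a - 3)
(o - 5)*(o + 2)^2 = o^3 - o^2 - 16*o - 20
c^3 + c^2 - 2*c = c*(c - 1)*(c + 2)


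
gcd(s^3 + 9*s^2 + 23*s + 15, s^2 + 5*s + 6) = s + 3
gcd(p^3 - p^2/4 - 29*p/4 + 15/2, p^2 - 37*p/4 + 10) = p - 5/4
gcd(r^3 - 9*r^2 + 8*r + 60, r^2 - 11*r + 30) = r^2 - 11*r + 30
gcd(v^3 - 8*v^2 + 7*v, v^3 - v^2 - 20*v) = v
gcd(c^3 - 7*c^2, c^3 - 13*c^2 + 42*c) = c^2 - 7*c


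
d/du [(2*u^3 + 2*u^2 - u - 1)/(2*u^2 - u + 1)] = 2*(2*u^4 - 2*u^3 + 3*u^2 + 4*u - 1)/(4*u^4 - 4*u^3 + 5*u^2 - 2*u + 1)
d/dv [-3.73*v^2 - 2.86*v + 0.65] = -7.46*v - 2.86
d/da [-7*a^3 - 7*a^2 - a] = -21*a^2 - 14*a - 1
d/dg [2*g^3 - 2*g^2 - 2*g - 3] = 6*g^2 - 4*g - 2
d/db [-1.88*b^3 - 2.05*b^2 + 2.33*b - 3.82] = -5.64*b^2 - 4.1*b + 2.33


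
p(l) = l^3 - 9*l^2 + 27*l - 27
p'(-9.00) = 432.00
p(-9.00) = -1728.00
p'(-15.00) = 972.00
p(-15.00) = -5832.00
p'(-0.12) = 29.20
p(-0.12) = -30.37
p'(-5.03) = 193.44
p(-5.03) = -517.78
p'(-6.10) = 248.43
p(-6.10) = -753.57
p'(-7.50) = 330.75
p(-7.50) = -1157.62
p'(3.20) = 0.12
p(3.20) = 0.01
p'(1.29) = 8.77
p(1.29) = -5.00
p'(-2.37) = 86.51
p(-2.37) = -154.85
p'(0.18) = 23.86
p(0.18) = -22.43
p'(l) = 3*l^2 - 18*l + 27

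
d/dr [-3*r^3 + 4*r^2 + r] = -9*r^2 + 8*r + 1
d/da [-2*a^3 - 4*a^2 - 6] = 2*a*(-3*a - 4)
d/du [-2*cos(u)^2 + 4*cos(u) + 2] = 4*(cos(u) - 1)*sin(u)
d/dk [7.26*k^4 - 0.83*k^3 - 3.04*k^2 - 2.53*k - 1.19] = 29.04*k^3 - 2.49*k^2 - 6.08*k - 2.53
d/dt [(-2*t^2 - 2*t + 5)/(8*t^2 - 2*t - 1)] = 4*(5*t^2 - 19*t + 3)/(64*t^4 - 32*t^3 - 12*t^2 + 4*t + 1)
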